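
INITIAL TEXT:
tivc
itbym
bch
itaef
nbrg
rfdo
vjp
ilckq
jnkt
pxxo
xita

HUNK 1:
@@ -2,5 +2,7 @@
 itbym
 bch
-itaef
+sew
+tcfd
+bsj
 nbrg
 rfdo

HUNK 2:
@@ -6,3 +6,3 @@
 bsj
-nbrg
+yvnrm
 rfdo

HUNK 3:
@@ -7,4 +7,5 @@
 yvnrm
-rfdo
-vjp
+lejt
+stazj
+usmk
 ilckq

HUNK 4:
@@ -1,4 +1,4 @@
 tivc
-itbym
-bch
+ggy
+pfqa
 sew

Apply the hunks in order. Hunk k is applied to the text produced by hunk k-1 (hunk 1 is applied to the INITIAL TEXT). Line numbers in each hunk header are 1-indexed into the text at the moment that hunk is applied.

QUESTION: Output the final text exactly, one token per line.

Hunk 1: at line 2 remove [itaef] add [sew,tcfd,bsj] -> 13 lines: tivc itbym bch sew tcfd bsj nbrg rfdo vjp ilckq jnkt pxxo xita
Hunk 2: at line 6 remove [nbrg] add [yvnrm] -> 13 lines: tivc itbym bch sew tcfd bsj yvnrm rfdo vjp ilckq jnkt pxxo xita
Hunk 3: at line 7 remove [rfdo,vjp] add [lejt,stazj,usmk] -> 14 lines: tivc itbym bch sew tcfd bsj yvnrm lejt stazj usmk ilckq jnkt pxxo xita
Hunk 4: at line 1 remove [itbym,bch] add [ggy,pfqa] -> 14 lines: tivc ggy pfqa sew tcfd bsj yvnrm lejt stazj usmk ilckq jnkt pxxo xita

Answer: tivc
ggy
pfqa
sew
tcfd
bsj
yvnrm
lejt
stazj
usmk
ilckq
jnkt
pxxo
xita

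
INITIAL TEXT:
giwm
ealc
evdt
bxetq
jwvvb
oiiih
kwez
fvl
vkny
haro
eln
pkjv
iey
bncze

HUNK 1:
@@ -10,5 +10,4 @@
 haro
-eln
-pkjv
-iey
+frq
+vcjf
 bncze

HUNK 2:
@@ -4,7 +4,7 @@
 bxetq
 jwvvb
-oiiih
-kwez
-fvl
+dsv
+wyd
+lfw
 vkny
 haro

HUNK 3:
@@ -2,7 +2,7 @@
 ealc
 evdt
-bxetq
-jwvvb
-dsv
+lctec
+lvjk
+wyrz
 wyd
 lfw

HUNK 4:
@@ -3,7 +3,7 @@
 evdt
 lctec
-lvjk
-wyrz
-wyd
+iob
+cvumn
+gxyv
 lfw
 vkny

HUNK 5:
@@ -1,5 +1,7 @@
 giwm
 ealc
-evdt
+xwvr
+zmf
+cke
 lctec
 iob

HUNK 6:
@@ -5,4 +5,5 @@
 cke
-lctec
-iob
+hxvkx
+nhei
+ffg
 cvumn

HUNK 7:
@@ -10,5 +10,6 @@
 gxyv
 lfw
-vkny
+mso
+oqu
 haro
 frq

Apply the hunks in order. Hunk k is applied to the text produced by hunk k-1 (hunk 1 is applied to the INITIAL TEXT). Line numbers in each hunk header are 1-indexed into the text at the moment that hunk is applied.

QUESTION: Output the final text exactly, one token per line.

Answer: giwm
ealc
xwvr
zmf
cke
hxvkx
nhei
ffg
cvumn
gxyv
lfw
mso
oqu
haro
frq
vcjf
bncze

Derivation:
Hunk 1: at line 10 remove [eln,pkjv,iey] add [frq,vcjf] -> 13 lines: giwm ealc evdt bxetq jwvvb oiiih kwez fvl vkny haro frq vcjf bncze
Hunk 2: at line 4 remove [oiiih,kwez,fvl] add [dsv,wyd,lfw] -> 13 lines: giwm ealc evdt bxetq jwvvb dsv wyd lfw vkny haro frq vcjf bncze
Hunk 3: at line 2 remove [bxetq,jwvvb,dsv] add [lctec,lvjk,wyrz] -> 13 lines: giwm ealc evdt lctec lvjk wyrz wyd lfw vkny haro frq vcjf bncze
Hunk 4: at line 3 remove [lvjk,wyrz,wyd] add [iob,cvumn,gxyv] -> 13 lines: giwm ealc evdt lctec iob cvumn gxyv lfw vkny haro frq vcjf bncze
Hunk 5: at line 1 remove [evdt] add [xwvr,zmf,cke] -> 15 lines: giwm ealc xwvr zmf cke lctec iob cvumn gxyv lfw vkny haro frq vcjf bncze
Hunk 6: at line 5 remove [lctec,iob] add [hxvkx,nhei,ffg] -> 16 lines: giwm ealc xwvr zmf cke hxvkx nhei ffg cvumn gxyv lfw vkny haro frq vcjf bncze
Hunk 7: at line 10 remove [vkny] add [mso,oqu] -> 17 lines: giwm ealc xwvr zmf cke hxvkx nhei ffg cvumn gxyv lfw mso oqu haro frq vcjf bncze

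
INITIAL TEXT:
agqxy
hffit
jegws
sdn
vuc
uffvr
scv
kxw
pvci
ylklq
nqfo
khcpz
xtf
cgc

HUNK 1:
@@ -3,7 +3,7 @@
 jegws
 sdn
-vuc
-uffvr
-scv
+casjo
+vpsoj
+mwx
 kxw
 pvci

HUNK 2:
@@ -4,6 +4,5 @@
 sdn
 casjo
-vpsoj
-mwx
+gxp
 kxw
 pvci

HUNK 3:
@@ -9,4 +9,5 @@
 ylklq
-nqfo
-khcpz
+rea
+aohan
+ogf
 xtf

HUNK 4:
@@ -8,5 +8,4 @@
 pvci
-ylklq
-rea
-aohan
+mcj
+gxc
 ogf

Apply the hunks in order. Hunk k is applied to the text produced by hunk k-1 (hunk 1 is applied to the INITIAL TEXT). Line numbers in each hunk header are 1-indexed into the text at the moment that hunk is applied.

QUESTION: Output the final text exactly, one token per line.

Hunk 1: at line 3 remove [vuc,uffvr,scv] add [casjo,vpsoj,mwx] -> 14 lines: agqxy hffit jegws sdn casjo vpsoj mwx kxw pvci ylklq nqfo khcpz xtf cgc
Hunk 2: at line 4 remove [vpsoj,mwx] add [gxp] -> 13 lines: agqxy hffit jegws sdn casjo gxp kxw pvci ylklq nqfo khcpz xtf cgc
Hunk 3: at line 9 remove [nqfo,khcpz] add [rea,aohan,ogf] -> 14 lines: agqxy hffit jegws sdn casjo gxp kxw pvci ylklq rea aohan ogf xtf cgc
Hunk 4: at line 8 remove [ylklq,rea,aohan] add [mcj,gxc] -> 13 lines: agqxy hffit jegws sdn casjo gxp kxw pvci mcj gxc ogf xtf cgc

Answer: agqxy
hffit
jegws
sdn
casjo
gxp
kxw
pvci
mcj
gxc
ogf
xtf
cgc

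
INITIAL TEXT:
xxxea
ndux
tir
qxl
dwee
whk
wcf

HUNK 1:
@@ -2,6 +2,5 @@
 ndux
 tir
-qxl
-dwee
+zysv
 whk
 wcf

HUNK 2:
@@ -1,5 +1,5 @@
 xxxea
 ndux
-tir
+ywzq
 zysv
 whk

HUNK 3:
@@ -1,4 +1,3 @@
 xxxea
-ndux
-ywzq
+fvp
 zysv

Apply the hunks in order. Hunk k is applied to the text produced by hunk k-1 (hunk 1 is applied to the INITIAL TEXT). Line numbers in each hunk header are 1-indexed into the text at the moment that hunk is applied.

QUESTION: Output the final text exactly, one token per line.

Hunk 1: at line 2 remove [qxl,dwee] add [zysv] -> 6 lines: xxxea ndux tir zysv whk wcf
Hunk 2: at line 1 remove [tir] add [ywzq] -> 6 lines: xxxea ndux ywzq zysv whk wcf
Hunk 3: at line 1 remove [ndux,ywzq] add [fvp] -> 5 lines: xxxea fvp zysv whk wcf

Answer: xxxea
fvp
zysv
whk
wcf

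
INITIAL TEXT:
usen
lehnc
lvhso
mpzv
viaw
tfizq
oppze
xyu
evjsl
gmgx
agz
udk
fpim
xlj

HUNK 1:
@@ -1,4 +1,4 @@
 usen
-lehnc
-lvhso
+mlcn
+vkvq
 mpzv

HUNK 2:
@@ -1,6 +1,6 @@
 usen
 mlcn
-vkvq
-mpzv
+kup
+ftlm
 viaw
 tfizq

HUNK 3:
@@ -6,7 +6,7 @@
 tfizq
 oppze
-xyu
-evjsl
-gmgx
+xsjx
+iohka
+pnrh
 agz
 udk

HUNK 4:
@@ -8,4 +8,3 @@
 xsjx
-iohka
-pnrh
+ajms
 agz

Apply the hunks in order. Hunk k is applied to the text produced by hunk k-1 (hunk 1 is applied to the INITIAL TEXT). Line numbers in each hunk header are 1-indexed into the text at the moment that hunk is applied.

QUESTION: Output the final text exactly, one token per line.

Hunk 1: at line 1 remove [lehnc,lvhso] add [mlcn,vkvq] -> 14 lines: usen mlcn vkvq mpzv viaw tfizq oppze xyu evjsl gmgx agz udk fpim xlj
Hunk 2: at line 1 remove [vkvq,mpzv] add [kup,ftlm] -> 14 lines: usen mlcn kup ftlm viaw tfizq oppze xyu evjsl gmgx agz udk fpim xlj
Hunk 3: at line 6 remove [xyu,evjsl,gmgx] add [xsjx,iohka,pnrh] -> 14 lines: usen mlcn kup ftlm viaw tfizq oppze xsjx iohka pnrh agz udk fpim xlj
Hunk 4: at line 8 remove [iohka,pnrh] add [ajms] -> 13 lines: usen mlcn kup ftlm viaw tfizq oppze xsjx ajms agz udk fpim xlj

Answer: usen
mlcn
kup
ftlm
viaw
tfizq
oppze
xsjx
ajms
agz
udk
fpim
xlj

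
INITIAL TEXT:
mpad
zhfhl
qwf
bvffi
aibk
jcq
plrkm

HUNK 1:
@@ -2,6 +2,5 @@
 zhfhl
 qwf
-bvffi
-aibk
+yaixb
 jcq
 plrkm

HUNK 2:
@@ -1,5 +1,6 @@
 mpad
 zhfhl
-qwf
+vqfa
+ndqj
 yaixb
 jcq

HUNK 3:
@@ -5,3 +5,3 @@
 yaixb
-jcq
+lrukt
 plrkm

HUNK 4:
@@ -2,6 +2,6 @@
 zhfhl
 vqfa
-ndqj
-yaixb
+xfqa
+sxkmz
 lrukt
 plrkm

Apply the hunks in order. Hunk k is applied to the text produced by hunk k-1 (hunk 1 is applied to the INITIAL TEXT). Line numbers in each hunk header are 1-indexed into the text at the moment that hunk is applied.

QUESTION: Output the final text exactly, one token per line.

Hunk 1: at line 2 remove [bvffi,aibk] add [yaixb] -> 6 lines: mpad zhfhl qwf yaixb jcq plrkm
Hunk 2: at line 1 remove [qwf] add [vqfa,ndqj] -> 7 lines: mpad zhfhl vqfa ndqj yaixb jcq plrkm
Hunk 3: at line 5 remove [jcq] add [lrukt] -> 7 lines: mpad zhfhl vqfa ndqj yaixb lrukt plrkm
Hunk 4: at line 2 remove [ndqj,yaixb] add [xfqa,sxkmz] -> 7 lines: mpad zhfhl vqfa xfqa sxkmz lrukt plrkm

Answer: mpad
zhfhl
vqfa
xfqa
sxkmz
lrukt
plrkm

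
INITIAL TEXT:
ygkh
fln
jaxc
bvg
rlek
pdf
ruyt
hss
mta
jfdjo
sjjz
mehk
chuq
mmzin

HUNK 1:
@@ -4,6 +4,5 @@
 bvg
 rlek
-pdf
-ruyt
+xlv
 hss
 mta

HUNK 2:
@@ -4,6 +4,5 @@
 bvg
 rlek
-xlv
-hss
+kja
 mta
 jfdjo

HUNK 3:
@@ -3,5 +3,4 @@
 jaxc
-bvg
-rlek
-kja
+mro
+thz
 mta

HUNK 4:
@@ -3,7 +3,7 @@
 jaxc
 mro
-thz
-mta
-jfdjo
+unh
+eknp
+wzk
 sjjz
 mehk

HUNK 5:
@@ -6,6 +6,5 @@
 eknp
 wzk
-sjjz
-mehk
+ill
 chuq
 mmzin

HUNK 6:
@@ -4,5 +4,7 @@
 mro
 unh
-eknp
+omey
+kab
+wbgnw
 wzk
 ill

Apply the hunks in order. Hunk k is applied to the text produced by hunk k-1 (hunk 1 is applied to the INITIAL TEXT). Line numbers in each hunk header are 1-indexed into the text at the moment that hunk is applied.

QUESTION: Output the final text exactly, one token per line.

Answer: ygkh
fln
jaxc
mro
unh
omey
kab
wbgnw
wzk
ill
chuq
mmzin

Derivation:
Hunk 1: at line 4 remove [pdf,ruyt] add [xlv] -> 13 lines: ygkh fln jaxc bvg rlek xlv hss mta jfdjo sjjz mehk chuq mmzin
Hunk 2: at line 4 remove [xlv,hss] add [kja] -> 12 lines: ygkh fln jaxc bvg rlek kja mta jfdjo sjjz mehk chuq mmzin
Hunk 3: at line 3 remove [bvg,rlek,kja] add [mro,thz] -> 11 lines: ygkh fln jaxc mro thz mta jfdjo sjjz mehk chuq mmzin
Hunk 4: at line 3 remove [thz,mta,jfdjo] add [unh,eknp,wzk] -> 11 lines: ygkh fln jaxc mro unh eknp wzk sjjz mehk chuq mmzin
Hunk 5: at line 6 remove [sjjz,mehk] add [ill] -> 10 lines: ygkh fln jaxc mro unh eknp wzk ill chuq mmzin
Hunk 6: at line 4 remove [eknp] add [omey,kab,wbgnw] -> 12 lines: ygkh fln jaxc mro unh omey kab wbgnw wzk ill chuq mmzin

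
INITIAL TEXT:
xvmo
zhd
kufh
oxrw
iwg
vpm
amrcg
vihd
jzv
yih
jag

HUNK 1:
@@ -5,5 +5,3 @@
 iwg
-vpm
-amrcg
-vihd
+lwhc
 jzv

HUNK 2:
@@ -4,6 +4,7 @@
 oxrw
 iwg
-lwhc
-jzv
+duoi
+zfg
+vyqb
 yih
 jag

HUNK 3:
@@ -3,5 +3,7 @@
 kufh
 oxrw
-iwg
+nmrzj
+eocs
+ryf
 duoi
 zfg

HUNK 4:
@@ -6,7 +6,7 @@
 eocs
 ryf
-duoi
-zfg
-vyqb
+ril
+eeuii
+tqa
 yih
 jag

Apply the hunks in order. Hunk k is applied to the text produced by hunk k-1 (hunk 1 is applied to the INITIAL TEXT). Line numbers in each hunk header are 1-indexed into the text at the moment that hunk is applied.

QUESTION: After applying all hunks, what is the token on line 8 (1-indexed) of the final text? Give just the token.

Hunk 1: at line 5 remove [vpm,amrcg,vihd] add [lwhc] -> 9 lines: xvmo zhd kufh oxrw iwg lwhc jzv yih jag
Hunk 2: at line 4 remove [lwhc,jzv] add [duoi,zfg,vyqb] -> 10 lines: xvmo zhd kufh oxrw iwg duoi zfg vyqb yih jag
Hunk 3: at line 3 remove [iwg] add [nmrzj,eocs,ryf] -> 12 lines: xvmo zhd kufh oxrw nmrzj eocs ryf duoi zfg vyqb yih jag
Hunk 4: at line 6 remove [duoi,zfg,vyqb] add [ril,eeuii,tqa] -> 12 lines: xvmo zhd kufh oxrw nmrzj eocs ryf ril eeuii tqa yih jag
Final line 8: ril

Answer: ril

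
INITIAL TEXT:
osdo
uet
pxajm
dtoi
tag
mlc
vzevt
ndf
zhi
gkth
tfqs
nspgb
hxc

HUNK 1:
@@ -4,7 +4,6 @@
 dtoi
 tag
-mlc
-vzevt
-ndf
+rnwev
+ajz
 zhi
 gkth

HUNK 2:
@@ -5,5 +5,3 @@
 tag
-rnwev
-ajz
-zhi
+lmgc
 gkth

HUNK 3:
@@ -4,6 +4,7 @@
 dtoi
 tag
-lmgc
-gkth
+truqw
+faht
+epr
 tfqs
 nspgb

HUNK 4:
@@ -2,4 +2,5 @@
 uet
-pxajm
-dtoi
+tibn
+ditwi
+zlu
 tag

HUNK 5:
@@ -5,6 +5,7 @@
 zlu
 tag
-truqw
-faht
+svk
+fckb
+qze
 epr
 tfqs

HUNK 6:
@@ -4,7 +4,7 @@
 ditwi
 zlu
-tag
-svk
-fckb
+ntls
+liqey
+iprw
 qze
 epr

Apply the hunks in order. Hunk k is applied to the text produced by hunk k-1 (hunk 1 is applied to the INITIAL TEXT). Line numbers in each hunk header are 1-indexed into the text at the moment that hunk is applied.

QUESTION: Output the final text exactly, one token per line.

Answer: osdo
uet
tibn
ditwi
zlu
ntls
liqey
iprw
qze
epr
tfqs
nspgb
hxc

Derivation:
Hunk 1: at line 4 remove [mlc,vzevt,ndf] add [rnwev,ajz] -> 12 lines: osdo uet pxajm dtoi tag rnwev ajz zhi gkth tfqs nspgb hxc
Hunk 2: at line 5 remove [rnwev,ajz,zhi] add [lmgc] -> 10 lines: osdo uet pxajm dtoi tag lmgc gkth tfqs nspgb hxc
Hunk 3: at line 4 remove [lmgc,gkth] add [truqw,faht,epr] -> 11 lines: osdo uet pxajm dtoi tag truqw faht epr tfqs nspgb hxc
Hunk 4: at line 2 remove [pxajm,dtoi] add [tibn,ditwi,zlu] -> 12 lines: osdo uet tibn ditwi zlu tag truqw faht epr tfqs nspgb hxc
Hunk 5: at line 5 remove [truqw,faht] add [svk,fckb,qze] -> 13 lines: osdo uet tibn ditwi zlu tag svk fckb qze epr tfqs nspgb hxc
Hunk 6: at line 4 remove [tag,svk,fckb] add [ntls,liqey,iprw] -> 13 lines: osdo uet tibn ditwi zlu ntls liqey iprw qze epr tfqs nspgb hxc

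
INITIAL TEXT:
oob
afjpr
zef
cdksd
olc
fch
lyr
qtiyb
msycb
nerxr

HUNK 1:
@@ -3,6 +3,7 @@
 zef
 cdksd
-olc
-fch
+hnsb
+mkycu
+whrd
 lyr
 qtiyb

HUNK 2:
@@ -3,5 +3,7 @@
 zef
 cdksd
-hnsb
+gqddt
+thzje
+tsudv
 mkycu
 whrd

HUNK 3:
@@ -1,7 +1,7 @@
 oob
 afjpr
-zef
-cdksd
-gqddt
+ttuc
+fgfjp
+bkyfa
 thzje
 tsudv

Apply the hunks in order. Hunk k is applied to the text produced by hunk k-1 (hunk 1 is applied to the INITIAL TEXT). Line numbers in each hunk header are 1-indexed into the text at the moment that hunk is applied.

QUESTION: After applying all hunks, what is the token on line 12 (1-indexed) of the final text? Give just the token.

Hunk 1: at line 3 remove [olc,fch] add [hnsb,mkycu,whrd] -> 11 lines: oob afjpr zef cdksd hnsb mkycu whrd lyr qtiyb msycb nerxr
Hunk 2: at line 3 remove [hnsb] add [gqddt,thzje,tsudv] -> 13 lines: oob afjpr zef cdksd gqddt thzje tsudv mkycu whrd lyr qtiyb msycb nerxr
Hunk 3: at line 1 remove [zef,cdksd,gqddt] add [ttuc,fgfjp,bkyfa] -> 13 lines: oob afjpr ttuc fgfjp bkyfa thzje tsudv mkycu whrd lyr qtiyb msycb nerxr
Final line 12: msycb

Answer: msycb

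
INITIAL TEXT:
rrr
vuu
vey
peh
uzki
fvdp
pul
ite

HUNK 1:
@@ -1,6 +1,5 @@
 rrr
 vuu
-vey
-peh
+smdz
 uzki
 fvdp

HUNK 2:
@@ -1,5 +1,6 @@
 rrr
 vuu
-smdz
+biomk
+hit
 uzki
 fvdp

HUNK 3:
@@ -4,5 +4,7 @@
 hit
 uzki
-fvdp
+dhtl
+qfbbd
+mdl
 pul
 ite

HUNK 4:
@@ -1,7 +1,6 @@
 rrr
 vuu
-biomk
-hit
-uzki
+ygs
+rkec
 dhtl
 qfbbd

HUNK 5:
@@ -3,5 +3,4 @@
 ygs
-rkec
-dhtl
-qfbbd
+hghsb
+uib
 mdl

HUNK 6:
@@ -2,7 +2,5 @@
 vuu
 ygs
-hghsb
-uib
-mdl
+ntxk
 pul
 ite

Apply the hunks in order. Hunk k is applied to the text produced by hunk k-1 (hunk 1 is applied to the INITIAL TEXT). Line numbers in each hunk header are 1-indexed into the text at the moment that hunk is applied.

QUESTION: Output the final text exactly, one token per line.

Hunk 1: at line 1 remove [vey,peh] add [smdz] -> 7 lines: rrr vuu smdz uzki fvdp pul ite
Hunk 2: at line 1 remove [smdz] add [biomk,hit] -> 8 lines: rrr vuu biomk hit uzki fvdp pul ite
Hunk 3: at line 4 remove [fvdp] add [dhtl,qfbbd,mdl] -> 10 lines: rrr vuu biomk hit uzki dhtl qfbbd mdl pul ite
Hunk 4: at line 1 remove [biomk,hit,uzki] add [ygs,rkec] -> 9 lines: rrr vuu ygs rkec dhtl qfbbd mdl pul ite
Hunk 5: at line 3 remove [rkec,dhtl,qfbbd] add [hghsb,uib] -> 8 lines: rrr vuu ygs hghsb uib mdl pul ite
Hunk 6: at line 2 remove [hghsb,uib,mdl] add [ntxk] -> 6 lines: rrr vuu ygs ntxk pul ite

Answer: rrr
vuu
ygs
ntxk
pul
ite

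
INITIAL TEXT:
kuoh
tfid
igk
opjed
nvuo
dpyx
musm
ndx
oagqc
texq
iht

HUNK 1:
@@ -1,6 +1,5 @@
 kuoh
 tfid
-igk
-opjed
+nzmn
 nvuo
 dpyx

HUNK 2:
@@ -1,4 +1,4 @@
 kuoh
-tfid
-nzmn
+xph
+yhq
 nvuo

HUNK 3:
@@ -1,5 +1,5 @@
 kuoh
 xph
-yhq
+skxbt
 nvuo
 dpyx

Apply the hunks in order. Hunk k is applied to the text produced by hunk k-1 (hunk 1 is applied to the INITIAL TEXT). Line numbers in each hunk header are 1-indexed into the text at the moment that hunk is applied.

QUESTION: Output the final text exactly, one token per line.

Hunk 1: at line 1 remove [igk,opjed] add [nzmn] -> 10 lines: kuoh tfid nzmn nvuo dpyx musm ndx oagqc texq iht
Hunk 2: at line 1 remove [tfid,nzmn] add [xph,yhq] -> 10 lines: kuoh xph yhq nvuo dpyx musm ndx oagqc texq iht
Hunk 3: at line 1 remove [yhq] add [skxbt] -> 10 lines: kuoh xph skxbt nvuo dpyx musm ndx oagqc texq iht

Answer: kuoh
xph
skxbt
nvuo
dpyx
musm
ndx
oagqc
texq
iht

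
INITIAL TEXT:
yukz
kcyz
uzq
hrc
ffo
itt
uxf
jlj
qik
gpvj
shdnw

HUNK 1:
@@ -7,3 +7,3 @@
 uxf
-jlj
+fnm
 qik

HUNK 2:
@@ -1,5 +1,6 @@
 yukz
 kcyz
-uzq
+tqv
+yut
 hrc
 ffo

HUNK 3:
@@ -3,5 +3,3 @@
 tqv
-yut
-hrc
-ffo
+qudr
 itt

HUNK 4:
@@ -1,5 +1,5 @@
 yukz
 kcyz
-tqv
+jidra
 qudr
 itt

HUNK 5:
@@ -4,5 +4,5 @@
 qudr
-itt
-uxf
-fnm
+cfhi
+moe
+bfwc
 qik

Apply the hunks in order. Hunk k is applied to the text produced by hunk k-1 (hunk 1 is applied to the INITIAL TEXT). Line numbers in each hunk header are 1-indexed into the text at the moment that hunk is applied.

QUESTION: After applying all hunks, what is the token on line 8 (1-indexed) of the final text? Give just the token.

Hunk 1: at line 7 remove [jlj] add [fnm] -> 11 lines: yukz kcyz uzq hrc ffo itt uxf fnm qik gpvj shdnw
Hunk 2: at line 1 remove [uzq] add [tqv,yut] -> 12 lines: yukz kcyz tqv yut hrc ffo itt uxf fnm qik gpvj shdnw
Hunk 3: at line 3 remove [yut,hrc,ffo] add [qudr] -> 10 lines: yukz kcyz tqv qudr itt uxf fnm qik gpvj shdnw
Hunk 4: at line 1 remove [tqv] add [jidra] -> 10 lines: yukz kcyz jidra qudr itt uxf fnm qik gpvj shdnw
Hunk 5: at line 4 remove [itt,uxf,fnm] add [cfhi,moe,bfwc] -> 10 lines: yukz kcyz jidra qudr cfhi moe bfwc qik gpvj shdnw
Final line 8: qik

Answer: qik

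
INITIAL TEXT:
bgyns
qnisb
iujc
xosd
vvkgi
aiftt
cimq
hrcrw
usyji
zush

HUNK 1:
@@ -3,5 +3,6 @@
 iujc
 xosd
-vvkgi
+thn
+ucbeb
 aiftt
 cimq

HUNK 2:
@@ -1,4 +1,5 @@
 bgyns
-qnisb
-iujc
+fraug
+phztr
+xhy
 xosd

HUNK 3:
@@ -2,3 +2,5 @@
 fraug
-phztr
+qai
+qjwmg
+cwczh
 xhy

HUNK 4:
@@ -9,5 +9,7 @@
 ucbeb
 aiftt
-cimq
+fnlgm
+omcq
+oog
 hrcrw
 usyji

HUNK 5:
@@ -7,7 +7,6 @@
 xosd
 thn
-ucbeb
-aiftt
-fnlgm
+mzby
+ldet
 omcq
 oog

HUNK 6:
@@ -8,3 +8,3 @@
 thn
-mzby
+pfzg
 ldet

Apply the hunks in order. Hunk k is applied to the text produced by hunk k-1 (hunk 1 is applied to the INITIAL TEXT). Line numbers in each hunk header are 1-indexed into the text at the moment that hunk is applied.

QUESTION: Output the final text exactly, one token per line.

Hunk 1: at line 3 remove [vvkgi] add [thn,ucbeb] -> 11 lines: bgyns qnisb iujc xosd thn ucbeb aiftt cimq hrcrw usyji zush
Hunk 2: at line 1 remove [qnisb,iujc] add [fraug,phztr,xhy] -> 12 lines: bgyns fraug phztr xhy xosd thn ucbeb aiftt cimq hrcrw usyji zush
Hunk 3: at line 2 remove [phztr] add [qai,qjwmg,cwczh] -> 14 lines: bgyns fraug qai qjwmg cwczh xhy xosd thn ucbeb aiftt cimq hrcrw usyji zush
Hunk 4: at line 9 remove [cimq] add [fnlgm,omcq,oog] -> 16 lines: bgyns fraug qai qjwmg cwczh xhy xosd thn ucbeb aiftt fnlgm omcq oog hrcrw usyji zush
Hunk 5: at line 7 remove [ucbeb,aiftt,fnlgm] add [mzby,ldet] -> 15 lines: bgyns fraug qai qjwmg cwczh xhy xosd thn mzby ldet omcq oog hrcrw usyji zush
Hunk 6: at line 8 remove [mzby] add [pfzg] -> 15 lines: bgyns fraug qai qjwmg cwczh xhy xosd thn pfzg ldet omcq oog hrcrw usyji zush

Answer: bgyns
fraug
qai
qjwmg
cwczh
xhy
xosd
thn
pfzg
ldet
omcq
oog
hrcrw
usyji
zush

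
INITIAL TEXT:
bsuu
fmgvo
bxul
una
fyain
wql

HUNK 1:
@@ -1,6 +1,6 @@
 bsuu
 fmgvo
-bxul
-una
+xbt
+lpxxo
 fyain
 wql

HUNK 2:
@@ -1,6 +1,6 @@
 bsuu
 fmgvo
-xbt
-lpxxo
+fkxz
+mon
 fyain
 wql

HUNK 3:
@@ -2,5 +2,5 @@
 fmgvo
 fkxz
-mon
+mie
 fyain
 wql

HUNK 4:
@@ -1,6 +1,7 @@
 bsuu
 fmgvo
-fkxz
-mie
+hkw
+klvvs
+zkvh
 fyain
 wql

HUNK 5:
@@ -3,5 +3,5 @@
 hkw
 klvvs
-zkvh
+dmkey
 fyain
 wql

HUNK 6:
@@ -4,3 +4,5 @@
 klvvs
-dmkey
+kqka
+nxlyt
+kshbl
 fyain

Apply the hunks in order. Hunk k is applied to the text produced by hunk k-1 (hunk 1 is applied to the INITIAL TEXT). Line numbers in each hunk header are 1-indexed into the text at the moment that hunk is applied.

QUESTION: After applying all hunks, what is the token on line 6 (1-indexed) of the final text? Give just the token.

Hunk 1: at line 1 remove [bxul,una] add [xbt,lpxxo] -> 6 lines: bsuu fmgvo xbt lpxxo fyain wql
Hunk 2: at line 1 remove [xbt,lpxxo] add [fkxz,mon] -> 6 lines: bsuu fmgvo fkxz mon fyain wql
Hunk 3: at line 2 remove [mon] add [mie] -> 6 lines: bsuu fmgvo fkxz mie fyain wql
Hunk 4: at line 1 remove [fkxz,mie] add [hkw,klvvs,zkvh] -> 7 lines: bsuu fmgvo hkw klvvs zkvh fyain wql
Hunk 5: at line 3 remove [zkvh] add [dmkey] -> 7 lines: bsuu fmgvo hkw klvvs dmkey fyain wql
Hunk 6: at line 4 remove [dmkey] add [kqka,nxlyt,kshbl] -> 9 lines: bsuu fmgvo hkw klvvs kqka nxlyt kshbl fyain wql
Final line 6: nxlyt

Answer: nxlyt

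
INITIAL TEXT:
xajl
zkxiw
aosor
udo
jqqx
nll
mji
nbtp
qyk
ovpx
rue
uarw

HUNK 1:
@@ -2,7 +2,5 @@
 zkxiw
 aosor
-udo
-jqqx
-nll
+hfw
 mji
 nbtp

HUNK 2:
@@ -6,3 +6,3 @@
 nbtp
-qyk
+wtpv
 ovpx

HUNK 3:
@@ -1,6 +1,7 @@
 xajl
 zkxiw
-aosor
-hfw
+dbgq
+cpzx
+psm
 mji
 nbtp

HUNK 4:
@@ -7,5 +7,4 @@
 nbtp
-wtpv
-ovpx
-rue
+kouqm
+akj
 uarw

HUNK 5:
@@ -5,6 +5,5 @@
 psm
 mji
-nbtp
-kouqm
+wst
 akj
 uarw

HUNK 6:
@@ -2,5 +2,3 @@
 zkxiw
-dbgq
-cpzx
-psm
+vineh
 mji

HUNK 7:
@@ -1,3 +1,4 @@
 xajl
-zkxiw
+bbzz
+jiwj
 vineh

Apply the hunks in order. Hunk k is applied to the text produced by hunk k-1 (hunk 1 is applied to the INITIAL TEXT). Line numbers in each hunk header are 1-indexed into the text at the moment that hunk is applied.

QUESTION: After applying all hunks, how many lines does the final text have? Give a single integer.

Answer: 8

Derivation:
Hunk 1: at line 2 remove [udo,jqqx,nll] add [hfw] -> 10 lines: xajl zkxiw aosor hfw mji nbtp qyk ovpx rue uarw
Hunk 2: at line 6 remove [qyk] add [wtpv] -> 10 lines: xajl zkxiw aosor hfw mji nbtp wtpv ovpx rue uarw
Hunk 3: at line 1 remove [aosor,hfw] add [dbgq,cpzx,psm] -> 11 lines: xajl zkxiw dbgq cpzx psm mji nbtp wtpv ovpx rue uarw
Hunk 4: at line 7 remove [wtpv,ovpx,rue] add [kouqm,akj] -> 10 lines: xajl zkxiw dbgq cpzx psm mji nbtp kouqm akj uarw
Hunk 5: at line 5 remove [nbtp,kouqm] add [wst] -> 9 lines: xajl zkxiw dbgq cpzx psm mji wst akj uarw
Hunk 6: at line 2 remove [dbgq,cpzx,psm] add [vineh] -> 7 lines: xajl zkxiw vineh mji wst akj uarw
Hunk 7: at line 1 remove [zkxiw] add [bbzz,jiwj] -> 8 lines: xajl bbzz jiwj vineh mji wst akj uarw
Final line count: 8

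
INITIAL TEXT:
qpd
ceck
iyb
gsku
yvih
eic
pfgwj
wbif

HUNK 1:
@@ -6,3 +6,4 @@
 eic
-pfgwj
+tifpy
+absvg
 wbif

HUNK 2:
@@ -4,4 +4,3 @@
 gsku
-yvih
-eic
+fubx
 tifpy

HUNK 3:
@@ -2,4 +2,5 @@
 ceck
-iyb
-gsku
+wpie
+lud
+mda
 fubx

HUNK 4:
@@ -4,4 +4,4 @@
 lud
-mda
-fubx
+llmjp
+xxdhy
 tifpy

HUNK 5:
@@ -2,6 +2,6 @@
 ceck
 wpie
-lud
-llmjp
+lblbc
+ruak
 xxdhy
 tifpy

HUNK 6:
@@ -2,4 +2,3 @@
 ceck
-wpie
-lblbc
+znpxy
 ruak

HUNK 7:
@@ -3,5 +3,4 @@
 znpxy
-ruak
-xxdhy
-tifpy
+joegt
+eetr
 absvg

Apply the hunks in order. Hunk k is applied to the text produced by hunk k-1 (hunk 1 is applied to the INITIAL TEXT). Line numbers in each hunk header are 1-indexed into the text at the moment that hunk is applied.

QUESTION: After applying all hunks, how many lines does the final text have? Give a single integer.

Hunk 1: at line 6 remove [pfgwj] add [tifpy,absvg] -> 9 lines: qpd ceck iyb gsku yvih eic tifpy absvg wbif
Hunk 2: at line 4 remove [yvih,eic] add [fubx] -> 8 lines: qpd ceck iyb gsku fubx tifpy absvg wbif
Hunk 3: at line 2 remove [iyb,gsku] add [wpie,lud,mda] -> 9 lines: qpd ceck wpie lud mda fubx tifpy absvg wbif
Hunk 4: at line 4 remove [mda,fubx] add [llmjp,xxdhy] -> 9 lines: qpd ceck wpie lud llmjp xxdhy tifpy absvg wbif
Hunk 5: at line 2 remove [lud,llmjp] add [lblbc,ruak] -> 9 lines: qpd ceck wpie lblbc ruak xxdhy tifpy absvg wbif
Hunk 6: at line 2 remove [wpie,lblbc] add [znpxy] -> 8 lines: qpd ceck znpxy ruak xxdhy tifpy absvg wbif
Hunk 7: at line 3 remove [ruak,xxdhy,tifpy] add [joegt,eetr] -> 7 lines: qpd ceck znpxy joegt eetr absvg wbif
Final line count: 7

Answer: 7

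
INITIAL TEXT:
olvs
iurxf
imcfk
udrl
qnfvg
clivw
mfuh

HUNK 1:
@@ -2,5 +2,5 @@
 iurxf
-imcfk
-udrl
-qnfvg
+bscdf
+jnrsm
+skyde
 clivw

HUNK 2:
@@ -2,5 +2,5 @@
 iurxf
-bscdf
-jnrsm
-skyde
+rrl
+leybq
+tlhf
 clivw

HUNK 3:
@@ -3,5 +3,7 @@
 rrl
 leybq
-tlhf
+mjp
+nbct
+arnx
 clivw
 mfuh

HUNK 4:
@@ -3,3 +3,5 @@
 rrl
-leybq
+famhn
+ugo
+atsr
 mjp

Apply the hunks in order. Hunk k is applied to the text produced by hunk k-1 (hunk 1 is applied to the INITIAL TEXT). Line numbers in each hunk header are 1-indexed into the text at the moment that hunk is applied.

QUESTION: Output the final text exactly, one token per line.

Answer: olvs
iurxf
rrl
famhn
ugo
atsr
mjp
nbct
arnx
clivw
mfuh

Derivation:
Hunk 1: at line 2 remove [imcfk,udrl,qnfvg] add [bscdf,jnrsm,skyde] -> 7 lines: olvs iurxf bscdf jnrsm skyde clivw mfuh
Hunk 2: at line 2 remove [bscdf,jnrsm,skyde] add [rrl,leybq,tlhf] -> 7 lines: olvs iurxf rrl leybq tlhf clivw mfuh
Hunk 3: at line 3 remove [tlhf] add [mjp,nbct,arnx] -> 9 lines: olvs iurxf rrl leybq mjp nbct arnx clivw mfuh
Hunk 4: at line 3 remove [leybq] add [famhn,ugo,atsr] -> 11 lines: olvs iurxf rrl famhn ugo atsr mjp nbct arnx clivw mfuh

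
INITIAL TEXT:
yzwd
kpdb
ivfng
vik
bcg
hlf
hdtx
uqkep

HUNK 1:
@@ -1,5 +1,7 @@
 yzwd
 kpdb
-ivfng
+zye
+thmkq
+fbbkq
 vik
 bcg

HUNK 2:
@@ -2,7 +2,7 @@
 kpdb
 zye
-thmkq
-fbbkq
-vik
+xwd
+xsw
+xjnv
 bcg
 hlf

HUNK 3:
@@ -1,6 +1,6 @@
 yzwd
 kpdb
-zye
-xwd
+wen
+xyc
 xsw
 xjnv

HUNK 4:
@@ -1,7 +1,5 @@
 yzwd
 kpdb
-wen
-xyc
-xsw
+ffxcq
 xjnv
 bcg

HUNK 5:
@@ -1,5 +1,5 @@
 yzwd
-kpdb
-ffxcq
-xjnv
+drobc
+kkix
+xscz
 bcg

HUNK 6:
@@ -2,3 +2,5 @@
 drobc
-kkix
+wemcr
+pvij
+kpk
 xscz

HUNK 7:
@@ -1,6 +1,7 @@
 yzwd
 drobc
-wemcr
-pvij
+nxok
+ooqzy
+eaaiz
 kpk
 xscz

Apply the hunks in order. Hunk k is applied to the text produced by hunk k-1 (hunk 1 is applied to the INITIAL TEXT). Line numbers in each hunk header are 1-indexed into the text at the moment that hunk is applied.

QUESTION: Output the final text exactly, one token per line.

Answer: yzwd
drobc
nxok
ooqzy
eaaiz
kpk
xscz
bcg
hlf
hdtx
uqkep

Derivation:
Hunk 1: at line 1 remove [ivfng] add [zye,thmkq,fbbkq] -> 10 lines: yzwd kpdb zye thmkq fbbkq vik bcg hlf hdtx uqkep
Hunk 2: at line 2 remove [thmkq,fbbkq,vik] add [xwd,xsw,xjnv] -> 10 lines: yzwd kpdb zye xwd xsw xjnv bcg hlf hdtx uqkep
Hunk 3: at line 1 remove [zye,xwd] add [wen,xyc] -> 10 lines: yzwd kpdb wen xyc xsw xjnv bcg hlf hdtx uqkep
Hunk 4: at line 1 remove [wen,xyc,xsw] add [ffxcq] -> 8 lines: yzwd kpdb ffxcq xjnv bcg hlf hdtx uqkep
Hunk 5: at line 1 remove [kpdb,ffxcq,xjnv] add [drobc,kkix,xscz] -> 8 lines: yzwd drobc kkix xscz bcg hlf hdtx uqkep
Hunk 6: at line 2 remove [kkix] add [wemcr,pvij,kpk] -> 10 lines: yzwd drobc wemcr pvij kpk xscz bcg hlf hdtx uqkep
Hunk 7: at line 1 remove [wemcr,pvij] add [nxok,ooqzy,eaaiz] -> 11 lines: yzwd drobc nxok ooqzy eaaiz kpk xscz bcg hlf hdtx uqkep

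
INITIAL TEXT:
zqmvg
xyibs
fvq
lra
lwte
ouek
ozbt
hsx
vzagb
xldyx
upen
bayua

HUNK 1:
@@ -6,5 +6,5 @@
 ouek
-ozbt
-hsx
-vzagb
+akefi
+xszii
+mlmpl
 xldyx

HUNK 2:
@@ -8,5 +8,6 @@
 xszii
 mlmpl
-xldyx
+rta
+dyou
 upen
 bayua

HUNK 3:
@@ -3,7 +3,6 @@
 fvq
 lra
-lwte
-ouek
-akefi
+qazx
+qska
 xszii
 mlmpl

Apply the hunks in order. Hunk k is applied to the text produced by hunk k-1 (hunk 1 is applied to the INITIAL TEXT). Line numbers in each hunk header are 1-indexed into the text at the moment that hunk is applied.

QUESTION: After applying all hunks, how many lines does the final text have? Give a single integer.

Hunk 1: at line 6 remove [ozbt,hsx,vzagb] add [akefi,xszii,mlmpl] -> 12 lines: zqmvg xyibs fvq lra lwte ouek akefi xszii mlmpl xldyx upen bayua
Hunk 2: at line 8 remove [xldyx] add [rta,dyou] -> 13 lines: zqmvg xyibs fvq lra lwte ouek akefi xszii mlmpl rta dyou upen bayua
Hunk 3: at line 3 remove [lwte,ouek,akefi] add [qazx,qska] -> 12 lines: zqmvg xyibs fvq lra qazx qska xszii mlmpl rta dyou upen bayua
Final line count: 12

Answer: 12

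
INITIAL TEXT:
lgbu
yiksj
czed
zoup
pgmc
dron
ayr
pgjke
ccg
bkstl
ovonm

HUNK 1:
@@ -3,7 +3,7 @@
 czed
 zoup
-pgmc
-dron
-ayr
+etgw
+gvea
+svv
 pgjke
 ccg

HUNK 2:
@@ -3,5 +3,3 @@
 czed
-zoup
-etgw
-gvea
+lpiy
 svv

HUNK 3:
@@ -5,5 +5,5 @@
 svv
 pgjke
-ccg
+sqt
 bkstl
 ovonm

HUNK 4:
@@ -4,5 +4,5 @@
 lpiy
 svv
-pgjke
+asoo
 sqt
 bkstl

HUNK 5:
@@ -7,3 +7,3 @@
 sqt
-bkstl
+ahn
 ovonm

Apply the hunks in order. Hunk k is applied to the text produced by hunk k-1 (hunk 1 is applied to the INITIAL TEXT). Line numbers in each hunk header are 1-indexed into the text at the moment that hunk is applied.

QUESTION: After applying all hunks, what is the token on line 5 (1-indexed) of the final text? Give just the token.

Answer: svv

Derivation:
Hunk 1: at line 3 remove [pgmc,dron,ayr] add [etgw,gvea,svv] -> 11 lines: lgbu yiksj czed zoup etgw gvea svv pgjke ccg bkstl ovonm
Hunk 2: at line 3 remove [zoup,etgw,gvea] add [lpiy] -> 9 lines: lgbu yiksj czed lpiy svv pgjke ccg bkstl ovonm
Hunk 3: at line 5 remove [ccg] add [sqt] -> 9 lines: lgbu yiksj czed lpiy svv pgjke sqt bkstl ovonm
Hunk 4: at line 4 remove [pgjke] add [asoo] -> 9 lines: lgbu yiksj czed lpiy svv asoo sqt bkstl ovonm
Hunk 5: at line 7 remove [bkstl] add [ahn] -> 9 lines: lgbu yiksj czed lpiy svv asoo sqt ahn ovonm
Final line 5: svv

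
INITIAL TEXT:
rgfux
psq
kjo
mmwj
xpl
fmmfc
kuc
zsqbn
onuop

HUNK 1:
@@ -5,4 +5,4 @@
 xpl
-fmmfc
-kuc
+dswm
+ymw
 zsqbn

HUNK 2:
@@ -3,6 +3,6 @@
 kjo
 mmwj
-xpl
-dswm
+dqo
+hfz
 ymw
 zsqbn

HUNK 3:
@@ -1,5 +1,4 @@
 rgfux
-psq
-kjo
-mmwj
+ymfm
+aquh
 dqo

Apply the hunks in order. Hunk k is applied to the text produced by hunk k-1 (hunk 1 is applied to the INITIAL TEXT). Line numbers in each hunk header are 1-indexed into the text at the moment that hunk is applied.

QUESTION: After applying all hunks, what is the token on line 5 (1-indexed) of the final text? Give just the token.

Hunk 1: at line 5 remove [fmmfc,kuc] add [dswm,ymw] -> 9 lines: rgfux psq kjo mmwj xpl dswm ymw zsqbn onuop
Hunk 2: at line 3 remove [xpl,dswm] add [dqo,hfz] -> 9 lines: rgfux psq kjo mmwj dqo hfz ymw zsqbn onuop
Hunk 3: at line 1 remove [psq,kjo,mmwj] add [ymfm,aquh] -> 8 lines: rgfux ymfm aquh dqo hfz ymw zsqbn onuop
Final line 5: hfz

Answer: hfz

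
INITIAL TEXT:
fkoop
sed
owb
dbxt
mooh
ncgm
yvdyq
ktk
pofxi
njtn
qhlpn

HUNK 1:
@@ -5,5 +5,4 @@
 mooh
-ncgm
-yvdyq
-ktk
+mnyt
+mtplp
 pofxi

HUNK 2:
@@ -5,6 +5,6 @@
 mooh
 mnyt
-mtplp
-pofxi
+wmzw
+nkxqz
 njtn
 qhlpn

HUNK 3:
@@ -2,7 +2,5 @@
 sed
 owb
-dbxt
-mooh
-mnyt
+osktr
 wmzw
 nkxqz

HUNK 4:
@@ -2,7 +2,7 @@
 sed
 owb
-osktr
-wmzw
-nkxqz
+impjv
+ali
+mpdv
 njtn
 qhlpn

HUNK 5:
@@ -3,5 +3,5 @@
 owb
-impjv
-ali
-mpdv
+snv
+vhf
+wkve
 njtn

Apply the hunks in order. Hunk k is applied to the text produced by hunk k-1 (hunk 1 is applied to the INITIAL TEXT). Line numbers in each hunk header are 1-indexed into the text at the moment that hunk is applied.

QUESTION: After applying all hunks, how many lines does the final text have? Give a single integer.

Hunk 1: at line 5 remove [ncgm,yvdyq,ktk] add [mnyt,mtplp] -> 10 lines: fkoop sed owb dbxt mooh mnyt mtplp pofxi njtn qhlpn
Hunk 2: at line 5 remove [mtplp,pofxi] add [wmzw,nkxqz] -> 10 lines: fkoop sed owb dbxt mooh mnyt wmzw nkxqz njtn qhlpn
Hunk 3: at line 2 remove [dbxt,mooh,mnyt] add [osktr] -> 8 lines: fkoop sed owb osktr wmzw nkxqz njtn qhlpn
Hunk 4: at line 2 remove [osktr,wmzw,nkxqz] add [impjv,ali,mpdv] -> 8 lines: fkoop sed owb impjv ali mpdv njtn qhlpn
Hunk 5: at line 3 remove [impjv,ali,mpdv] add [snv,vhf,wkve] -> 8 lines: fkoop sed owb snv vhf wkve njtn qhlpn
Final line count: 8

Answer: 8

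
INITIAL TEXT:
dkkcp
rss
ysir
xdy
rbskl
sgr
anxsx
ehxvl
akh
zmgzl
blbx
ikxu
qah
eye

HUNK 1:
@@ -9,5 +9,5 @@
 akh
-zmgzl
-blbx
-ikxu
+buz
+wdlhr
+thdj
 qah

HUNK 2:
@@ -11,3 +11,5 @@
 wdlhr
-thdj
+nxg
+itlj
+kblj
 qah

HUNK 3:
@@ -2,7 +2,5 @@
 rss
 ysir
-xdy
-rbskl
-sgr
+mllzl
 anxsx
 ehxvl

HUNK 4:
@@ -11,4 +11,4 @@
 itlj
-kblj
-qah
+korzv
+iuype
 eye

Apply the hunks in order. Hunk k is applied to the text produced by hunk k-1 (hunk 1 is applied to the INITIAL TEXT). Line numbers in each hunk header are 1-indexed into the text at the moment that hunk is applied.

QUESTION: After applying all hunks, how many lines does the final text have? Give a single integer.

Answer: 14

Derivation:
Hunk 1: at line 9 remove [zmgzl,blbx,ikxu] add [buz,wdlhr,thdj] -> 14 lines: dkkcp rss ysir xdy rbskl sgr anxsx ehxvl akh buz wdlhr thdj qah eye
Hunk 2: at line 11 remove [thdj] add [nxg,itlj,kblj] -> 16 lines: dkkcp rss ysir xdy rbskl sgr anxsx ehxvl akh buz wdlhr nxg itlj kblj qah eye
Hunk 3: at line 2 remove [xdy,rbskl,sgr] add [mllzl] -> 14 lines: dkkcp rss ysir mllzl anxsx ehxvl akh buz wdlhr nxg itlj kblj qah eye
Hunk 4: at line 11 remove [kblj,qah] add [korzv,iuype] -> 14 lines: dkkcp rss ysir mllzl anxsx ehxvl akh buz wdlhr nxg itlj korzv iuype eye
Final line count: 14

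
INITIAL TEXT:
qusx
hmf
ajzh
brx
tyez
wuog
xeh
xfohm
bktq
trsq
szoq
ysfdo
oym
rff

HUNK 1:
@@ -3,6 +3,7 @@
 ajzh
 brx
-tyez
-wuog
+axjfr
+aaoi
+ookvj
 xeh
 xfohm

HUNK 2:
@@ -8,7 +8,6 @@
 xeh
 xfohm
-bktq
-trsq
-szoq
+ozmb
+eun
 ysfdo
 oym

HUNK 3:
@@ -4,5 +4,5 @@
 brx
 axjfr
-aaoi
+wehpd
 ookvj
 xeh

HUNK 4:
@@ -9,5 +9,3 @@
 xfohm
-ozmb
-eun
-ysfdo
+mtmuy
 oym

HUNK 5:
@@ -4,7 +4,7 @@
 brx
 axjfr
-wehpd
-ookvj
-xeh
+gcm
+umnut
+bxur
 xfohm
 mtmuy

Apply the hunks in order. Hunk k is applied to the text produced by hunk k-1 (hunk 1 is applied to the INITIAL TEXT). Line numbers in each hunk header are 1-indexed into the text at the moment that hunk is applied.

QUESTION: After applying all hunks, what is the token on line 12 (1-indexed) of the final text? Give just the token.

Answer: rff

Derivation:
Hunk 1: at line 3 remove [tyez,wuog] add [axjfr,aaoi,ookvj] -> 15 lines: qusx hmf ajzh brx axjfr aaoi ookvj xeh xfohm bktq trsq szoq ysfdo oym rff
Hunk 2: at line 8 remove [bktq,trsq,szoq] add [ozmb,eun] -> 14 lines: qusx hmf ajzh brx axjfr aaoi ookvj xeh xfohm ozmb eun ysfdo oym rff
Hunk 3: at line 4 remove [aaoi] add [wehpd] -> 14 lines: qusx hmf ajzh brx axjfr wehpd ookvj xeh xfohm ozmb eun ysfdo oym rff
Hunk 4: at line 9 remove [ozmb,eun,ysfdo] add [mtmuy] -> 12 lines: qusx hmf ajzh brx axjfr wehpd ookvj xeh xfohm mtmuy oym rff
Hunk 5: at line 4 remove [wehpd,ookvj,xeh] add [gcm,umnut,bxur] -> 12 lines: qusx hmf ajzh brx axjfr gcm umnut bxur xfohm mtmuy oym rff
Final line 12: rff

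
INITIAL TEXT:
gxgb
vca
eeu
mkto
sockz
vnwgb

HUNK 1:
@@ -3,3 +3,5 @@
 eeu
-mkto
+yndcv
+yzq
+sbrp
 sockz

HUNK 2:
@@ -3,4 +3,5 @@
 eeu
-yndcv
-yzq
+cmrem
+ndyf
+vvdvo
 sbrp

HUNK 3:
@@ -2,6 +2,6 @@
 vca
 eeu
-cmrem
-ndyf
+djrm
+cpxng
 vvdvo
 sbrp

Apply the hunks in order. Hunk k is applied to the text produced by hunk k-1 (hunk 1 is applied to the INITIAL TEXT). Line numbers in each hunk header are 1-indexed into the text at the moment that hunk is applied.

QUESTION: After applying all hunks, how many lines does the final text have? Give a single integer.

Hunk 1: at line 3 remove [mkto] add [yndcv,yzq,sbrp] -> 8 lines: gxgb vca eeu yndcv yzq sbrp sockz vnwgb
Hunk 2: at line 3 remove [yndcv,yzq] add [cmrem,ndyf,vvdvo] -> 9 lines: gxgb vca eeu cmrem ndyf vvdvo sbrp sockz vnwgb
Hunk 3: at line 2 remove [cmrem,ndyf] add [djrm,cpxng] -> 9 lines: gxgb vca eeu djrm cpxng vvdvo sbrp sockz vnwgb
Final line count: 9

Answer: 9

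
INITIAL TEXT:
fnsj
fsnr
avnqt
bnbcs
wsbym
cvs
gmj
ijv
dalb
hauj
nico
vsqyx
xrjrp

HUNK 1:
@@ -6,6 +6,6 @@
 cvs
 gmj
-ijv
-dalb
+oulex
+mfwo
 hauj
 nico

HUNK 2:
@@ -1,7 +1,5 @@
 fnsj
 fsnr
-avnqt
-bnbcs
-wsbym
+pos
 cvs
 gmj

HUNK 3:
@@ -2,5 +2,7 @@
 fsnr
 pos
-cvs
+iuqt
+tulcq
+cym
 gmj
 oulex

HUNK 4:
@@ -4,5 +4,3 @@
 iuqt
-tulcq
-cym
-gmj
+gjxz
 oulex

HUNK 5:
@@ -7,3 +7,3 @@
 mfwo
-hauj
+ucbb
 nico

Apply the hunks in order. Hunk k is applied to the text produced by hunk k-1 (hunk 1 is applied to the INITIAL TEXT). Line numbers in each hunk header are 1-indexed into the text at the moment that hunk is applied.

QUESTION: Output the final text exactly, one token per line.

Answer: fnsj
fsnr
pos
iuqt
gjxz
oulex
mfwo
ucbb
nico
vsqyx
xrjrp

Derivation:
Hunk 1: at line 6 remove [ijv,dalb] add [oulex,mfwo] -> 13 lines: fnsj fsnr avnqt bnbcs wsbym cvs gmj oulex mfwo hauj nico vsqyx xrjrp
Hunk 2: at line 1 remove [avnqt,bnbcs,wsbym] add [pos] -> 11 lines: fnsj fsnr pos cvs gmj oulex mfwo hauj nico vsqyx xrjrp
Hunk 3: at line 2 remove [cvs] add [iuqt,tulcq,cym] -> 13 lines: fnsj fsnr pos iuqt tulcq cym gmj oulex mfwo hauj nico vsqyx xrjrp
Hunk 4: at line 4 remove [tulcq,cym,gmj] add [gjxz] -> 11 lines: fnsj fsnr pos iuqt gjxz oulex mfwo hauj nico vsqyx xrjrp
Hunk 5: at line 7 remove [hauj] add [ucbb] -> 11 lines: fnsj fsnr pos iuqt gjxz oulex mfwo ucbb nico vsqyx xrjrp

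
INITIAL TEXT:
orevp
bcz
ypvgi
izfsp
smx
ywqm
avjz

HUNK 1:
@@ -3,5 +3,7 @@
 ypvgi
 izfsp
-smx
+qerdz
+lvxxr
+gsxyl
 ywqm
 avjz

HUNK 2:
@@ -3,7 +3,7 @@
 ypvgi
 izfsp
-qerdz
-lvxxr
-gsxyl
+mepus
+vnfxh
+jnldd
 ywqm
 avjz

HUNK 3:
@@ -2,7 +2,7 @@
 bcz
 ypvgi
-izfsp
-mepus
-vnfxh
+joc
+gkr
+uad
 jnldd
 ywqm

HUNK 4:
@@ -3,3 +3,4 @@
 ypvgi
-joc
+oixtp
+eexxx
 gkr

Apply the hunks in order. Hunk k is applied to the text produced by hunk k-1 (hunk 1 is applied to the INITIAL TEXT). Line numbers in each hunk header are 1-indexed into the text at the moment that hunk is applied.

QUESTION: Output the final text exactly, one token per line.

Answer: orevp
bcz
ypvgi
oixtp
eexxx
gkr
uad
jnldd
ywqm
avjz

Derivation:
Hunk 1: at line 3 remove [smx] add [qerdz,lvxxr,gsxyl] -> 9 lines: orevp bcz ypvgi izfsp qerdz lvxxr gsxyl ywqm avjz
Hunk 2: at line 3 remove [qerdz,lvxxr,gsxyl] add [mepus,vnfxh,jnldd] -> 9 lines: orevp bcz ypvgi izfsp mepus vnfxh jnldd ywqm avjz
Hunk 3: at line 2 remove [izfsp,mepus,vnfxh] add [joc,gkr,uad] -> 9 lines: orevp bcz ypvgi joc gkr uad jnldd ywqm avjz
Hunk 4: at line 3 remove [joc] add [oixtp,eexxx] -> 10 lines: orevp bcz ypvgi oixtp eexxx gkr uad jnldd ywqm avjz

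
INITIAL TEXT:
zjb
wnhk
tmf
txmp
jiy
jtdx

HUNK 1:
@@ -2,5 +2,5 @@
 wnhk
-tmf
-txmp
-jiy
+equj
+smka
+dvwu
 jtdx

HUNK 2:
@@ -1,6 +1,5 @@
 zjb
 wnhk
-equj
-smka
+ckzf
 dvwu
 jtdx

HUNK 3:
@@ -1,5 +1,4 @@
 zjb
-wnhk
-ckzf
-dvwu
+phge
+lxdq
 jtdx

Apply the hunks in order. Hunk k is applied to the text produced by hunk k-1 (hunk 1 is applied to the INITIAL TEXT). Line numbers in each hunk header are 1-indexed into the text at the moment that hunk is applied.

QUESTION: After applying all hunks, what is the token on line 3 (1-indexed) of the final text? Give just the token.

Answer: lxdq

Derivation:
Hunk 1: at line 2 remove [tmf,txmp,jiy] add [equj,smka,dvwu] -> 6 lines: zjb wnhk equj smka dvwu jtdx
Hunk 2: at line 1 remove [equj,smka] add [ckzf] -> 5 lines: zjb wnhk ckzf dvwu jtdx
Hunk 3: at line 1 remove [wnhk,ckzf,dvwu] add [phge,lxdq] -> 4 lines: zjb phge lxdq jtdx
Final line 3: lxdq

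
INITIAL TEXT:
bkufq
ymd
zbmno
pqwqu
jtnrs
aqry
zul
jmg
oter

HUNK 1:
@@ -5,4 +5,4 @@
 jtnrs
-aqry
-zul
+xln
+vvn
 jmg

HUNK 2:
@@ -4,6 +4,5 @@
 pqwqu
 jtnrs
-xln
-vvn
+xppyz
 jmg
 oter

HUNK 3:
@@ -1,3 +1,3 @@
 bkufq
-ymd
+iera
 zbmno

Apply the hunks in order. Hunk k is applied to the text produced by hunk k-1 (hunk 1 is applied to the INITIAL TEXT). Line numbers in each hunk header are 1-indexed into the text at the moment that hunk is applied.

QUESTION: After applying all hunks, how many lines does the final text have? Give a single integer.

Hunk 1: at line 5 remove [aqry,zul] add [xln,vvn] -> 9 lines: bkufq ymd zbmno pqwqu jtnrs xln vvn jmg oter
Hunk 2: at line 4 remove [xln,vvn] add [xppyz] -> 8 lines: bkufq ymd zbmno pqwqu jtnrs xppyz jmg oter
Hunk 3: at line 1 remove [ymd] add [iera] -> 8 lines: bkufq iera zbmno pqwqu jtnrs xppyz jmg oter
Final line count: 8

Answer: 8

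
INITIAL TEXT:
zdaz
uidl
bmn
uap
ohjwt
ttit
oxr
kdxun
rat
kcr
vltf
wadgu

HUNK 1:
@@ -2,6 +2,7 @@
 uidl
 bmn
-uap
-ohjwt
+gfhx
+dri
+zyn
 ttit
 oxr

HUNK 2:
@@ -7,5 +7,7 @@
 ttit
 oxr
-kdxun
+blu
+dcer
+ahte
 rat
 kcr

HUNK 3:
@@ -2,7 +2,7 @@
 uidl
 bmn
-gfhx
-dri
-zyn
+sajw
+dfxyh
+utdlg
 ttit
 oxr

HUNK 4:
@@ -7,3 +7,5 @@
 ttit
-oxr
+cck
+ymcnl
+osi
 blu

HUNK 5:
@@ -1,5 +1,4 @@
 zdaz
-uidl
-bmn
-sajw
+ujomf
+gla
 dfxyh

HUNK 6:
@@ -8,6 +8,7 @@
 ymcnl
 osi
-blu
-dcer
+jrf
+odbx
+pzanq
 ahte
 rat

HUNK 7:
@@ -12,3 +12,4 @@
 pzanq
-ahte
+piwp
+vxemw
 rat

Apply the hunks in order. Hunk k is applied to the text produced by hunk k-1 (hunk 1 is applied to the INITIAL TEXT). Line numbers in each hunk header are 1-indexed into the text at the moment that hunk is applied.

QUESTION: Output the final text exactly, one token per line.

Hunk 1: at line 2 remove [uap,ohjwt] add [gfhx,dri,zyn] -> 13 lines: zdaz uidl bmn gfhx dri zyn ttit oxr kdxun rat kcr vltf wadgu
Hunk 2: at line 7 remove [kdxun] add [blu,dcer,ahte] -> 15 lines: zdaz uidl bmn gfhx dri zyn ttit oxr blu dcer ahte rat kcr vltf wadgu
Hunk 3: at line 2 remove [gfhx,dri,zyn] add [sajw,dfxyh,utdlg] -> 15 lines: zdaz uidl bmn sajw dfxyh utdlg ttit oxr blu dcer ahte rat kcr vltf wadgu
Hunk 4: at line 7 remove [oxr] add [cck,ymcnl,osi] -> 17 lines: zdaz uidl bmn sajw dfxyh utdlg ttit cck ymcnl osi blu dcer ahte rat kcr vltf wadgu
Hunk 5: at line 1 remove [uidl,bmn,sajw] add [ujomf,gla] -> 16 lines: zdaz ujomf gla dfxyh utdlg ttit cck ymcnl osi blu dcer ahte rat kcr vltf wadgu
Hunk 6: at line 8 remove [blu,dcer] add [jrf,odbx,pzanq] -> 17 lines: zdaz ujomf gla dfxyh utdlg ttit cck ymcnl osi jrf odbx pzanq ahte rat kcr vltf wadgu
Hunk 7: at line 12 remove [ahte] add [piwp,vxemw] -> 18 lines: zdaz ujomf gla dfxyh utdlg ttit cck ymcnl osi jrf odbx pzanq piwp vxemw rat kcr vltf wadgu

Answer: zdaz
ujomf
gla
dfxyh
utdlg
ttit
cck
ymcnl
osi
jrf
odbx
pzanq
piwp
vxemw
rat
kcr
vltf
wadgu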